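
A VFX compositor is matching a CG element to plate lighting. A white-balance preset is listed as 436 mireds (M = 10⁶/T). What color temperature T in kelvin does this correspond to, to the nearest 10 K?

T = 10⁶ / 436 = 2293.58 K → 2290 K.

2290 K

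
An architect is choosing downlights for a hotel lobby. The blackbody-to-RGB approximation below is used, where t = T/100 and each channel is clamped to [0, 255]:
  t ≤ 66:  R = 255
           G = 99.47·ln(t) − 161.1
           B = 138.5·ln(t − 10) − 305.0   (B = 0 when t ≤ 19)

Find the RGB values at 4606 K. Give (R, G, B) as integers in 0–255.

(255, 220, 192)

t = 4606/100 = 46.06; the t ≤ 66 branch applies.
R = 255 by definition for t ≤ 66.
G = 99.47·ln 46.06 − 161.1 = 99.47·3.8299 − 161.1 = 219.865.
B = 138.5·ln(46.06 − 10) − 305.0 = 138.5·ln 36.06 − 305.0 = 138.5·3.5852 − 305.0 = 191.548.
Rounded: (255, 220, 192).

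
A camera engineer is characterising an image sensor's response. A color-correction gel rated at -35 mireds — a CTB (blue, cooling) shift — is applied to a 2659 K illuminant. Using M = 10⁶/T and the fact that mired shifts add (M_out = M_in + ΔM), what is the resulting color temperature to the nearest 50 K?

M_in = 10⁶/2659 = 376.08 mireds.
M_out = 376.08 + (-35) = 341.08 mireds.
T_out = 10⁶/341.08 = 2931.9 K → 2950 K.

2950 K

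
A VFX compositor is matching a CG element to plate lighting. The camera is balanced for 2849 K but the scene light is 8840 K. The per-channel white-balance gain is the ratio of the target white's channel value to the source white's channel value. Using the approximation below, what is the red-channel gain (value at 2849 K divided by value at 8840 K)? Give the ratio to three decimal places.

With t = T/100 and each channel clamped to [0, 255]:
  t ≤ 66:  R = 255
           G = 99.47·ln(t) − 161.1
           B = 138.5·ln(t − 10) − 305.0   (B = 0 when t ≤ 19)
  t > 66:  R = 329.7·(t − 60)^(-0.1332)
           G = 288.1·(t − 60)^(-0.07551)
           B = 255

1.208

At 8840 K (t = 88.4):
  R = 329.7·(88.4 − 60)^(-0.1332) = 329.7·28.4^(-0.1332) = 329.7·0.64035 = 211.124.
At 2849 K (t = 28.49):
  R = 255 by definition for t ≤ 66.
Gain = 255.000 / 211.124 = 1.2078 → 1.208.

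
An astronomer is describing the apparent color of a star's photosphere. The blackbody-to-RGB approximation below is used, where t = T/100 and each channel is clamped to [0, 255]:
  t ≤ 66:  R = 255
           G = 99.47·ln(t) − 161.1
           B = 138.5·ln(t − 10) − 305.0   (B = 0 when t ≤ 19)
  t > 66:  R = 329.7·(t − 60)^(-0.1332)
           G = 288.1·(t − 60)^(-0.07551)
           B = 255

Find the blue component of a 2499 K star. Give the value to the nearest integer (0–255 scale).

70

t = 2499/100 = 24.99; the t ≤ 66 branch applies.
B = 138.5·ln(24.99 − 10) − 305.0 = 138.5·ln 14.99 − 305.0 = 138.5·2.7074 − 305.0 = 69.973.
Rounded: 70.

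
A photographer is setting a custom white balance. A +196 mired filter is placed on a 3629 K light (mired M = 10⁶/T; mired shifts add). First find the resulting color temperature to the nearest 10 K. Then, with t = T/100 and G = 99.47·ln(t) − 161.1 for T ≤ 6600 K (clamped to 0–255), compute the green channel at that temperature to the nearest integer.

143

M_in = 10⁶/3629 = 275.56; M_out = 275.56 + (+196) = 471.56.
T_out = 10⁶/471.56 = 2120.6 K → 2120 K; t = 21.2.
G = 99.47·ln 21.2 − 161.1 = 99.47·3.0540 − 161.1 = 142.681.
Rounded: 143.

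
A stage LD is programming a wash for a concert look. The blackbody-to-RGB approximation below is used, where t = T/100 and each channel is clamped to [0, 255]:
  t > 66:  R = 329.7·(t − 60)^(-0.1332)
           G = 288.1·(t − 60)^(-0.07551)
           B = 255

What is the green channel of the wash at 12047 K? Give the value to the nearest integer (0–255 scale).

t = 12047/100 = 120.47; the t > 66 branch applies.
G = 288.1·(120.47 − 60)^(-0.07551) = 288.1·60.47^(-0.07551) = 288.1·0.73363 = 211.358.
Rounded: 211.

211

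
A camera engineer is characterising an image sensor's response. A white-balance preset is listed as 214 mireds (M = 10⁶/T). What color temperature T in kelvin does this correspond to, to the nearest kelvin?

4673 K

T = 10⁶ / 214 = 4672.90 K → 4673 K.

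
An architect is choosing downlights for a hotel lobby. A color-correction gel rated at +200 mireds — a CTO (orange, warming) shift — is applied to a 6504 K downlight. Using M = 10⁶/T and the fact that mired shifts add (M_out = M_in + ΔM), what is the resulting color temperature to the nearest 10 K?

M_in = 10⁶/6504 = 153.75 mireds.
M_out = 153.75 + (+200) = 353.75 mireds.
T_out = 10⁶/353.75 = 2826.8 K → 2830 K.

2830 K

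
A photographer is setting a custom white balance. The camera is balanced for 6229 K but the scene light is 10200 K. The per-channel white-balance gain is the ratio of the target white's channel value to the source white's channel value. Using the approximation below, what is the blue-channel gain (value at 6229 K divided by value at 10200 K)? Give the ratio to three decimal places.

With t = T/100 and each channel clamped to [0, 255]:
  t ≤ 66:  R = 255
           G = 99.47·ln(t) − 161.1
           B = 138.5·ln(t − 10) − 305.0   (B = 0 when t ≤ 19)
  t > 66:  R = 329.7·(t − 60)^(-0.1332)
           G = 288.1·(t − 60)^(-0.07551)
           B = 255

0.953

At 10200 K (t = 102):
  B = 255 by definition for t > 66.
At 6229 K (t = 62.29):
  B = 138.5·ln(62.29 − 10) − 305.0 = 138.5·ln 52.29 − 305.0 = 138.5·3.9568 − 305.0 = 243.018.
Gain = 243.018 / 255.000 = 0.9530 → 0.953.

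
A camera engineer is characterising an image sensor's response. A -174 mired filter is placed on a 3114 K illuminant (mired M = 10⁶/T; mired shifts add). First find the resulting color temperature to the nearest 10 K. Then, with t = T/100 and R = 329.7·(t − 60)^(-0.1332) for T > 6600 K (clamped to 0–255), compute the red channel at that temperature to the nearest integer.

M_in = 10⁶/3114 = 321.13; M_out = 321.13 + (-174) = 147.13.
T_out = 10⁶/147.13 = 6796.7 K → 6800 K; t = 68.
R = 329.7·(68 − 60)^(-0.1332) = 329.7·8^(-0.1332) = 329.7·0.75807 = 249.935.
Rounded: 250.

250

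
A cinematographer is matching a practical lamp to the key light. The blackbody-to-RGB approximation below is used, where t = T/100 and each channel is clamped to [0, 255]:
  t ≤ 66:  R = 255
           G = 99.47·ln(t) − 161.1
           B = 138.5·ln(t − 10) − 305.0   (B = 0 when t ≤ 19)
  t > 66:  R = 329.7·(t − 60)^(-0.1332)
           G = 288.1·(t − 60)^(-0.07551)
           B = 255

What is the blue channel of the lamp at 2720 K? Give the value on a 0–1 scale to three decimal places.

0.349

t = 2720/100 = 27.2; the t ≤ 66 branch applies.
B = 138.5·ln(27.2 − 10) − 305.0 = 138.5·ln 17.2 − 305.0 = 138.5·2.8449 − 305.0 = 89.020.
On a 0–1 scale: 89.020/255 = 0.3491 → 0.349.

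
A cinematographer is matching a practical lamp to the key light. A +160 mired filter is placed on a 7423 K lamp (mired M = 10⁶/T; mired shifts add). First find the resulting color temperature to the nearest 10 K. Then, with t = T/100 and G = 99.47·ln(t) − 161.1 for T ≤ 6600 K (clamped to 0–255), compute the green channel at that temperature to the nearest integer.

189

M_in = 10⁶/7423 = 134.72; M_out = 134.72 + (+160) = 294.72.
T_out = 10⁶/294.72 = 3393.1 K → 3390 K; t = 33.9.
G = 99.47·ln 33.9 − 161.1 = 99.47·3.5234 − 161.1 = 189.374.
Rounded: 189.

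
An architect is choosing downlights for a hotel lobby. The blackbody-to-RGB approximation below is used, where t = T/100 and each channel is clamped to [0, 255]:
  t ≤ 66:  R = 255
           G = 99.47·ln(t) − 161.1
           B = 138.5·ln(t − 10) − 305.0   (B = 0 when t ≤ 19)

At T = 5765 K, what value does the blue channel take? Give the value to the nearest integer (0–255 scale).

230

t = 5765/100 = 57.65; the t ≤ 66 branch applies.
B = 138.5·ln(57.65 − 10) − 305.0 = 138.5·ln 47.65 − 305.0 = 138.5·3.8639 − 305.0 = 230.148.
Rounded: 230.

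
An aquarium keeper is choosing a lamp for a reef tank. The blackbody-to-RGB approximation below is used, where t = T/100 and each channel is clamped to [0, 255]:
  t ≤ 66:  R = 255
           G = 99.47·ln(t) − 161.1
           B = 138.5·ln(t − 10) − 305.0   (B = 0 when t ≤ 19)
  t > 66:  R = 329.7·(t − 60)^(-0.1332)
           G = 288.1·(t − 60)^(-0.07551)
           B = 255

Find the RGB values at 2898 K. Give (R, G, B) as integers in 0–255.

(255, 174, 103)

t = 2898/100 = 28.98; the t ≤ 66 branch applies.
R = 255 by definition for t ≤ 66.
G = 99.47·ln 28.98 − 161.1 = 99.47·3.3666 − 161.1 = 173.776.
B = 138.5·ln(28.98 − 10) − 305.0 = 138.5·ln 18.98 − 305.0 = 138.5·2.9434 − 305.0 = 102.659.
Rounded: (255, 174, 103).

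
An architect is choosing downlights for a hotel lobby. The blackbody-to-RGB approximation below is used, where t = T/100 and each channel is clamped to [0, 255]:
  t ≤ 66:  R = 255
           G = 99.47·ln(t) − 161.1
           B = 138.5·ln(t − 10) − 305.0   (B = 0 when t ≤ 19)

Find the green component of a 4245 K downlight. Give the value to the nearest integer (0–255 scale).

t = 4245/100 = 42.45; the t ≤ 66 branch applies.
G = 99.47·ln 42.45 − 161.1 = 99.47·3.7483 − 161.1 = 211.746.
Rounded: 212.

212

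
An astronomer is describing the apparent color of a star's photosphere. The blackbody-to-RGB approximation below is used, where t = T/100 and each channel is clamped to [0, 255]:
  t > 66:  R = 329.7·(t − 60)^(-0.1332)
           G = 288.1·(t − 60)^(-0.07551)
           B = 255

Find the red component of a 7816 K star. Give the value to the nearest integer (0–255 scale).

224

t = 7816/100 = 78.16; the t > 66 branch applies.
R = 329.7·(78.16 − 60)^(-0.1332) = 329.7·18.16^(-0.1332) = 329.7·0.67965 = 224.081.
Rounded: 224.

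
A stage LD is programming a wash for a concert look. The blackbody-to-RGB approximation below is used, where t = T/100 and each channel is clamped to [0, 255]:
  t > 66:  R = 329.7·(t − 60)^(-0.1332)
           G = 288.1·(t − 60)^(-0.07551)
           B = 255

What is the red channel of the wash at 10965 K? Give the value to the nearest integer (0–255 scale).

196

t = 10965/100 = 109.65; the t > 66 branch applies.
R = 329.7·(109.65 − 60)^(-0.1332) = 329.7·49.65^(-0.1332) = 329.7·0.59443 = 195.985.
Rounded: 196.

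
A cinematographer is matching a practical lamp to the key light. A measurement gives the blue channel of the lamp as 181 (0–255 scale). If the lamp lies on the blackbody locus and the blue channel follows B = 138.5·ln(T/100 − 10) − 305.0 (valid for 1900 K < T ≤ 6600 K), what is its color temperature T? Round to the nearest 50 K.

ln(t − 10) = (181 + 305.0) / 138.5 = 3.5090.
t − 10 = e^3.5090 = 33.416, so t = 43.416.
T = 100·t = 4342 K → 4350 K to the nearest 50 K.

4350 K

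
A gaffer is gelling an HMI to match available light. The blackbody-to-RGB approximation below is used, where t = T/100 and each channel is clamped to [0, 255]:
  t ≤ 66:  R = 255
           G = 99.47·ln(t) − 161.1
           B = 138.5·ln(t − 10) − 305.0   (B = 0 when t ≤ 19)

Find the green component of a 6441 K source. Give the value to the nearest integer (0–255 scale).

253

t = 6441/100 = 64.41; the t ≤ 66 branch applies.
G = 99.47·ln 64.41 − 161.1 = 99.47·4.1653 − 161.1 = 253.219.
Rounded: 253.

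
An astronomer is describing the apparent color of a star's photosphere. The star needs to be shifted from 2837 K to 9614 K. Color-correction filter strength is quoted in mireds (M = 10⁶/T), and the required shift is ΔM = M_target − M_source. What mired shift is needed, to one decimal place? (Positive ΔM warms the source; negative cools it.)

M_source = 10⁶/2837 = 352.485; M_target = 10⁶/9614 = 104.015.
ΔM = 104.015 − 352.485 = -248.470 → -248.5 mireds, a cooling shift.

-248.5 mireds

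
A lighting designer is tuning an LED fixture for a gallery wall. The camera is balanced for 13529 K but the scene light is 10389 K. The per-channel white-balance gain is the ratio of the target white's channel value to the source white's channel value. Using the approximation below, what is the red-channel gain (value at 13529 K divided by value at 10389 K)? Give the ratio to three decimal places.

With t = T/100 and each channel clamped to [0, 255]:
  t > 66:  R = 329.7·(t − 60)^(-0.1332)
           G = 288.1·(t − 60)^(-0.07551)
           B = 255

At 10389 K (t = 103.89):
  R = 329.7·(103.89 − 60)^(-0.1332) = 329.7·43.89^(-0.1332) = 329.7·0.60428 = 199.231.
At 13529 K (t = 135.29):
  R = 329.7·(135.29 − 60)^(-0.1332) = 329.7·75.29^(-0.1332) = 329.7·0.56237 = 185.412.
Gain = 185.412 / 199.231 = 0.9306 → 0.931.

0.931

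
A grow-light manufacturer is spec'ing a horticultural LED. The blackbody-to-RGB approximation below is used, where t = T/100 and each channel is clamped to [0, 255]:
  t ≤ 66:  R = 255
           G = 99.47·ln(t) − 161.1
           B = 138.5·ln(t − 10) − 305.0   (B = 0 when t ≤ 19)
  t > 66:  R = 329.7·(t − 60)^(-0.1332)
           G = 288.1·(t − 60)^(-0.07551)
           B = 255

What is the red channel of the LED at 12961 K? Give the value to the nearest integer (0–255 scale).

t = 12961/100 = 129.61; the t > 66 branch applies.
R = 329.7·(129.61 − 60)^(-0.1332) = 329.7·69.61^(-0.1332) = 329.7·0.56827 = 187.359.
Rounded: 187.

187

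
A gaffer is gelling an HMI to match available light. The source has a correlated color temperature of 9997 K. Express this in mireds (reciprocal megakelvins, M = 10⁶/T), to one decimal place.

M = 10⁶ / 9997 = 100.030 → 100.0 mireds.

100.0 mireds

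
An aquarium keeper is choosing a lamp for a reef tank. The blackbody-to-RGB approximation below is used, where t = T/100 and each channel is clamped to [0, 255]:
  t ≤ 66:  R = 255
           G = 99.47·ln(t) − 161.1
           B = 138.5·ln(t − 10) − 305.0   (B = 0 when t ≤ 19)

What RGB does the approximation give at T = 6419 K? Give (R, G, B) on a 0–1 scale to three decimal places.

(1.000, 0.992, 0.972)

t = 6419/100 = 64.19; the t ≤ 66 branch applies.
R = 255 by definition for t ≤ 66.
G = 99.47·ln 64.19 − 161.1 = 99.47·4.1618 − 161.1 = 252.879.
B = 138.5·ln(64.19 − 10) − 305.0 = 138.5·ln 54.19 − 305.0 = 138.5·3.9925 − 305.0 = 247.961.
Dividing each by 255: (1.0000, 0.9917, 0.9724) → (1.000, 0.992, 0.972).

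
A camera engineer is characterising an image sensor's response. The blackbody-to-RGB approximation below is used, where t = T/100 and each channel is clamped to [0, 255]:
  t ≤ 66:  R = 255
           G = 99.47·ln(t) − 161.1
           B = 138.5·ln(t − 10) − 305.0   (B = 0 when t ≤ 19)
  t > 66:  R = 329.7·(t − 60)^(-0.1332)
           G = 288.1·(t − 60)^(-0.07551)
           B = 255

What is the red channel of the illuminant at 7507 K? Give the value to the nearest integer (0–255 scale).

230

t = 7507/100 = 75.07; the t > 66 branch applies.
R = 329.7·(75.07 − 60)^(-0.1332) = 329.7·15.07^(-0.1332) = 329.7·0.69675 = 229.718.
Rounded: 230.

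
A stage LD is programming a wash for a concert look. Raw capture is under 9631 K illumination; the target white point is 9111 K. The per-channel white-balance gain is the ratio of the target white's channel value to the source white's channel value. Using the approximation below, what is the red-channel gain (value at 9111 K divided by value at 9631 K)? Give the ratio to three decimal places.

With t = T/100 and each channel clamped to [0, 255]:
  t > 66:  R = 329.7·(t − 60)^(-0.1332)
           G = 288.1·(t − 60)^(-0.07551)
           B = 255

At 9631 K (t = 96.31):
  R = 329.7·(96.31 − 60)^(-0.1332) = 329.7·36.31^(-0.1332) = 329.7·0.61973 = 204.326.
At 9111 K (t = 91.11):
  R = 329.7·(91.11 − 60)^(-0.1332) = 329.7·31.11^(-0.1332) = 329.7·0.63262 = 208.576.
Gain = 208.576 / 204.326 = 1.0208 → 1.021.

1.021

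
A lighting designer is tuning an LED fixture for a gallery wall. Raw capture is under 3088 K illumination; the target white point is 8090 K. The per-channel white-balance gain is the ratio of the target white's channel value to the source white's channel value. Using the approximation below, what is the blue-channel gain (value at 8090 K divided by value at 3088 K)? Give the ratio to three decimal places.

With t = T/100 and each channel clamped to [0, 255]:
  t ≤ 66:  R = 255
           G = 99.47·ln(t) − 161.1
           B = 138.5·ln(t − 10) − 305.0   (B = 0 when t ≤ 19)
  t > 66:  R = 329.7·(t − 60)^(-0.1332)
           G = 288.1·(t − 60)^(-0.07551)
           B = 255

2.201

At 3088 K (t = 30.88):
  B = 138.5·ln(30.88 − 10) − 305.0 = 138.5·ln 20.88 − 305.0 = 138.5·3.0388 − 305.0 = 115.873.
At 8090 K (t = 80.9):
  B = 255 by definition for t > 66.
Gain = 255.000 / 115.873 = 2.2007 → 2.201.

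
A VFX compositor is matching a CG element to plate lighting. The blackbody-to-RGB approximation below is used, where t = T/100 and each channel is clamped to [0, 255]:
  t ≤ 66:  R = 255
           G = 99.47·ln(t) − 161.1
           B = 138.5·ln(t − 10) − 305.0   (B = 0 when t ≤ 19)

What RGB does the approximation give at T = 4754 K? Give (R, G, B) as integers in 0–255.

(255, 223, 197)

t = 4754/100 = 47.54; the t ≤ 66 branch applies.
R = 255 by definition for t ≤ 66.
G = 99.47·ln 47.54 − 161.1 = 99.47·3.8616 − 161.1 = 223.011.
B = 138.5·ln(47.54 − 10) − 305.0 = 138.5·ln 37.54 − 305.0 = 138.5·3.6254 − 305.0 = 197.119.
Rounded: (255, 223, 197).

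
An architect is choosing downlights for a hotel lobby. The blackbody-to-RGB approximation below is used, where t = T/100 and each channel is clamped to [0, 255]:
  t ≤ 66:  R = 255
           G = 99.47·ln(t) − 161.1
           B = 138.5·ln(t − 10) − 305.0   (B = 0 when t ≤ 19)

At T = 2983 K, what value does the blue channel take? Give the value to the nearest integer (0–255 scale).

109

t = 2983/100 = 29.83; the t ≤ 66 branch applies.
B = 138.5·ln(29.83 − 10) − 305.0 = 138.5·ln 19.83 − 305.0 = 138.5·2.9872 − 305.0 = 108.727.
Rounded: 109.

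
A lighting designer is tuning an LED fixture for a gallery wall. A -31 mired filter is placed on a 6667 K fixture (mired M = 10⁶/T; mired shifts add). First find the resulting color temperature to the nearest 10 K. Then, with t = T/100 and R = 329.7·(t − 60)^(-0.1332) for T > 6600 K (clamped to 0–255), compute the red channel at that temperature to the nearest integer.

216

M_in = 10⁶/6667 = 149.99; M_out = 149.99 + (-31) = 118.99.
T_out = 10⁶/118.99 = 8403.9 K → 8400 K; t = 84.
R = 329.7·(84 − 60)^(-0.1332) = 329.7·24^(-0.1332) = 329.7·0.65487 = 215.911.
Rounded: 216.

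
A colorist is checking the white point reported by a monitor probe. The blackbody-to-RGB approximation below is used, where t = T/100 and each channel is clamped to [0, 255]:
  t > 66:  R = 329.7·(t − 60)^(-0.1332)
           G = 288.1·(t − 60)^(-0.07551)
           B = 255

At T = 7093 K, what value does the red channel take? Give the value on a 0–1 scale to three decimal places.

t = 7093/100 = 70.93; the t > 66 branch applies.
R = 329.7·(70.93 − 60)^(-0.1332) = 329.7·10.93^(-0.1332) = 329.7·0.72720 = 239.759.
On a 0–1 scale: 239.759/255 = 0.9402 → 0.940.

0.940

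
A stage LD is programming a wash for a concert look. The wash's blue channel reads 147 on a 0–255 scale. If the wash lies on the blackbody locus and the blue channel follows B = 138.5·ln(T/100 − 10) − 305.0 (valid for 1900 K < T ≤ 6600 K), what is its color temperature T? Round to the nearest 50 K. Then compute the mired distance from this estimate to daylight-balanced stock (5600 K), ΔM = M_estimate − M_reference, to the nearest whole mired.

ln(t − 10) = (147 + 305.0) / 138.5 = 3.2635.
t − 10 = e^3.2635 = 26.142, so t = 36.142.
T = 100·t = 3614 K → 3600 K to the nearest 50 K.
M_estimate = 10⁶/3600 = 277.78; M_reference = 10⁶/5600 = 178.57.
ΔM = 277.78 − 178.57 = 99.21 → +99 mireds.

+99 mireds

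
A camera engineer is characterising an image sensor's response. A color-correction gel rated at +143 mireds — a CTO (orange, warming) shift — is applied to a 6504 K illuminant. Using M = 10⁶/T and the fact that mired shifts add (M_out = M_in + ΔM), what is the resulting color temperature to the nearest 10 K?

M_in = 10⁶/6504 = 153.75 mireds.
M_out = 153.75 + (+143) = 296.75 mireds.
T_out = 10⁶/296.75 = 3369.8 K → 3370 K.

3370 K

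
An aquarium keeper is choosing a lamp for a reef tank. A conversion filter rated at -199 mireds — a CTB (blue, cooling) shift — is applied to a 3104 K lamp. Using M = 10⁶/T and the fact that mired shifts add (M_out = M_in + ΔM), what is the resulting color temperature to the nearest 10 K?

8120 K

M_in = 10⁶/3104 = 322.16 mireds.
M_out = 322.16 + (-199) = 123.16 mireds.
T_out = 10⁶/123.16 = 8119.2 K → 8120 K.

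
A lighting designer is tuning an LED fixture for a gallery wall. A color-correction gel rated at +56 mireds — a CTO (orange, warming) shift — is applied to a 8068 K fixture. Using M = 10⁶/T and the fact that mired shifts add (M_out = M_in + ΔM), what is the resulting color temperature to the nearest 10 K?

5560 K

M_in = 10⁶/8068 = 123.95 mireds.
M_out = 123.95 + (+56) = 179.95 mireds.
T_out = 10⁶/179.95 = 5557.2 K → 5560 K.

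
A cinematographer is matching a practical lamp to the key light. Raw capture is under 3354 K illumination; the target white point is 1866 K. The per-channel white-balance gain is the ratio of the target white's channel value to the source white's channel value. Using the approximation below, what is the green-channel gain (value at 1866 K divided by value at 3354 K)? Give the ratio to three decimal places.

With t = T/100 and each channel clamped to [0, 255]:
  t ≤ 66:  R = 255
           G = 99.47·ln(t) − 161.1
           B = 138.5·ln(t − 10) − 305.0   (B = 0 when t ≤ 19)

0.690

At 3354 K (t = 33.54):
  G = 99.47·ln 33.54 − 161.1 = 99.47·3.5127 − 161.1 = 188.312.
At 1866 K (t = 18.66):
  G = 99.47·ln 18.66 − 161.1 = 99.47·2.9264 − 161.1 = 129.987.
Gain = 129.987 / 188.312 = 0.6903 → 0.690.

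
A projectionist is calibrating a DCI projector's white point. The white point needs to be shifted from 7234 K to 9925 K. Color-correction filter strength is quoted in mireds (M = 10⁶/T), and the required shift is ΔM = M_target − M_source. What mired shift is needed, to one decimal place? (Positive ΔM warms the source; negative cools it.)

-37.5 mireds

M_source = 10⁶/7234 = 138.236; M_target = 10⁶/9925 = 100.756.
ΔM = 100.756 − 138.236 = -37.480 → -37.5 mireds, a cooling shift.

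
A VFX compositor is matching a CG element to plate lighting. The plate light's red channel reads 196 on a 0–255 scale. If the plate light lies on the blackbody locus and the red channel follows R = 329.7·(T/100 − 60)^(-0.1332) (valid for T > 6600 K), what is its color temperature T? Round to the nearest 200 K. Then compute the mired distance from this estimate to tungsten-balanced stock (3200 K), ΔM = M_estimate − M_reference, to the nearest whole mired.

-222 mireds

(t − 60)^(-0.1332) = 196/329.7 = 0.59448.
t − 60 = 0.59448^(1/-0.1332) = 0.59448^(-7.508) = 49.621, so t = 109.621.
T = 100·t = 10962 K → 11000 K to the nearest 200 K.
M_estimate = 10⁶/11000 = 90.91; M_reference = 10⁶/3200 = 312.50.
ΔM = 90.91 − 312.50 = -221.59 → -222 mireds.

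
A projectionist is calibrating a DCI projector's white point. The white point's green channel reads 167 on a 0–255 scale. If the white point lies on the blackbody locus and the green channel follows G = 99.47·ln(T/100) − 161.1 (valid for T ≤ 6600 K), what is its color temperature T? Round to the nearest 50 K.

2700 K

ln t = (167 + 161.1) / 99.47 = 3.2985.
t = e^3.2985 = 27.072.
T = 100·t = 2707 K → 2700 K to the nearest 50 K.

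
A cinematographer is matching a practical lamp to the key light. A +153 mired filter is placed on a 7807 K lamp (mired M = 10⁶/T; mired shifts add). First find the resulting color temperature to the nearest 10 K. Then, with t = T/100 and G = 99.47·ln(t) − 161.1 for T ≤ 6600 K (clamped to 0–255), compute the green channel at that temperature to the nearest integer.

M_in = 10⁶/7807 = 128.09; M_out = 128.09 + (+153) = 281.09.
T_out = 10⁶/281.09 = 3557.6 K → 3560 K; t = 35.6.
G = 99.47·ln 35.6 − 161.1 = 99.47·3.5723 − 161.1 = 194.241.
Rounded: 194.

194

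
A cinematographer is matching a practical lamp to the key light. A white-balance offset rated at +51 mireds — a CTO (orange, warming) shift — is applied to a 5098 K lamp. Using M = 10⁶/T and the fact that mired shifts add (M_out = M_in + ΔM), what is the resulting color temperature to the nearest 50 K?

4050 K

M_in = 10⁶/5098 = 196.16 mireds.
M_out = 196.16 + (+51) = 247.16 mireds.
T_out = 10⁶/247.16 = 4046.0 K → 4050 K.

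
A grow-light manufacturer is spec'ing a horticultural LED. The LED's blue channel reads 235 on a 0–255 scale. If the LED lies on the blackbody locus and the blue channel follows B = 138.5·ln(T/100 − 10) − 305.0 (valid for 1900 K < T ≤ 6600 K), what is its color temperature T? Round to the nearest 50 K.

5950 K

ln(t − 10) = (235 + 305.0) / 138.5 = 3.8989.
t − 10 = e^3.8989 = 49.349, so t = 59.349.
T = 100·t = 5935 K → 5950 K to the nearest 50 K.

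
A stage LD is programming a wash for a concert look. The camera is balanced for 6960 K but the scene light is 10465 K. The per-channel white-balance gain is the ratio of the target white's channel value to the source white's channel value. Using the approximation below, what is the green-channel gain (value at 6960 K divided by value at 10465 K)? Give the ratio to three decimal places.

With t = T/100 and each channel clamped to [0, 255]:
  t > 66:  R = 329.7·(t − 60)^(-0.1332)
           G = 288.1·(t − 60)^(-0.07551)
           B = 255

1.123

At 10465 K (t = 104.65):
  G = 288.1·(104.65 − 60)^(-0.07551) = 288.1·44.65^(-0.07551) = 288.1·0.75062 = 216.255.
At 6960 K (t = 69.6):
  G = 288.1·(69.6 − 60)^(-0.07551) = 288.1·9.6^(-0.07551) = 288.1·0.84300 = 242.869.
Gain = 242.869 / 216.255 = 1.1231 → 1.123.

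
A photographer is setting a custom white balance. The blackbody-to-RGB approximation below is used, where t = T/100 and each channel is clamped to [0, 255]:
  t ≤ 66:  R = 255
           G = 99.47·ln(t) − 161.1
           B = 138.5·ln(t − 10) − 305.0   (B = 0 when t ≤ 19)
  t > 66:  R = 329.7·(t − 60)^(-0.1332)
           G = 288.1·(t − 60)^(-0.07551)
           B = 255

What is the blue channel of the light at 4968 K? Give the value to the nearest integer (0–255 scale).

205

t = 4968/100 = 49.68; the t ≤ 66 branch applies.
B = 138.5·ln(49.68 − 10) − 305.0 = 138.5·ln 39.68 − 305.0 = 138.5·3.6808 − 305.0 = 204.797.
Rounded: 205.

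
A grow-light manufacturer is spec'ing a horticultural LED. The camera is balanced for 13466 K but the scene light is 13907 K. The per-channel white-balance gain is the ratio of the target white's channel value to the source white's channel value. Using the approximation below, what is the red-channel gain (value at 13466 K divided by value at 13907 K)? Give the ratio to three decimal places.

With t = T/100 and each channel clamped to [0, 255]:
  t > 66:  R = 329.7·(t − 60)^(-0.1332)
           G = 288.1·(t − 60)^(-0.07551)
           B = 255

1.008

At 13907 K (t = 139.07):
  R = 329.7·(139.07 − 60)^(-0.1332) = 329.7·79.07^(-0.1332) = 329.7·0.55871 = 184.206.
At 13466 K (t = 134.66):
  R = 329.7·(134.66 − 60)^(-0.1332) = 329.7·74.66^(-0.1332) = 329.7·0.56300 = 185.620.
Gain = 185.620 / 184.206 = 1.0077 → 1.008.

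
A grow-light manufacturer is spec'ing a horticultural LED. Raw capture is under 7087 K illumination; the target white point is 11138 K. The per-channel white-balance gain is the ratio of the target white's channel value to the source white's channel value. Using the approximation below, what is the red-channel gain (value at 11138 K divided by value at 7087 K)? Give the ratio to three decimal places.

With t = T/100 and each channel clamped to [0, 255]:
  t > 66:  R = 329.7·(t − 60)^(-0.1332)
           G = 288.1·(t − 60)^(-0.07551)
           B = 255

0.813

At 7087 K (t = 70.87):
  R = 329.7·(70.87 − 60)^(-0.1332) = 329.7·10.87^(-0.1332) = 329.7·0.72774 = 239.935.
At 11138 K (t = 111.38):
  R = 329.7·(111.38 − 60)^(-0.1332) = 329.7·51.38^(-0.1332) = 329.7·0.59173 = 195.093.
Gain = 195.093 / 239.935 = 0.8131 → 0.813.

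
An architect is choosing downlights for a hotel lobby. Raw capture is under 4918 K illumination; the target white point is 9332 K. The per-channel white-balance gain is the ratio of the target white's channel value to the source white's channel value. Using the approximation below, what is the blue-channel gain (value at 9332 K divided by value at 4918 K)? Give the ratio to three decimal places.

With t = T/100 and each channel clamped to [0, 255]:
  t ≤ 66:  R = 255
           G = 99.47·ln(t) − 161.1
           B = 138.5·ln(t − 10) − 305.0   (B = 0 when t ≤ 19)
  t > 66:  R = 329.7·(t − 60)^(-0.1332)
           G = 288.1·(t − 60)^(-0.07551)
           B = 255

At 4918 K (t = 49.18):
  B = 138.5·ln(49.18 − 10) − 305.0 = 138.5·ln 39.18 − 305.0 = 138.5·3.6682 − 305.0 = 203.041.
At 9332 K (t = 93.32):
  B = 255 by definition for t > 66.
Gain = 255.000 / 203.041 = 1.2559 → 1.256.

1.256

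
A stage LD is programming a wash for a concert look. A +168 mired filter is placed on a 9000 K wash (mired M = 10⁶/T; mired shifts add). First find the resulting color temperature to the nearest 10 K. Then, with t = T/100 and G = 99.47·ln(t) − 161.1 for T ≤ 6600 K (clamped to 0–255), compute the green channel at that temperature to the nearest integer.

195

M_in = 10⁶/9000 = 111.11; M_out = 111.11 + (+168) = 279.11.
T_out = 10⁶/279.11 = 3582.8 K → 3580 K; t = 35.8.
G = 99.47·ln 35.8 − 161.1 = 99.47·3.5779 − 161.1 = 194.798.
Rounded: 195.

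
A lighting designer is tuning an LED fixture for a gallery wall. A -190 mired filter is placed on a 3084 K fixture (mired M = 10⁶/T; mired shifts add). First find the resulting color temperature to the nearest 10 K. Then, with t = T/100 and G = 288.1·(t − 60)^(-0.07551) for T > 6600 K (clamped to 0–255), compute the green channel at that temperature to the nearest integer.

M_in = 10⁶/3084 = 324.25; M_out = 324.25 + (-190) = 134.25.
T_out = 10⁶/134.25 = 7448.6 K → 7450 K; t = 74.5.
G = 288.1·(74.5 − 60)^(-0.07551) = 288.1·14.5^(-0.07551) = 288.1·0.81716 = 235.423.
Rounded: 235.

235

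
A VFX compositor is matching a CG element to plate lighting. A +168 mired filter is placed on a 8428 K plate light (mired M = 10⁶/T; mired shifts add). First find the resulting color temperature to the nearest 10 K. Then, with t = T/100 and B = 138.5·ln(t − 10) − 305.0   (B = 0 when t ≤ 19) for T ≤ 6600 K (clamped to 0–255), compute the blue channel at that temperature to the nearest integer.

M_in = 10⁶/8428 = 118.65; M_out = 118.65 + (+168) = 286.65.
T_out = 10⁶/286.65 = 3488.5 K → 3490 K; t = 34.9.
B = 138.5·ln(34.9 − 10) − 305.0 = 138.5·ln 24.9 − 305.0 = 138.5·3.2149 − 305.0 = 140.259.
Rounded: 140.

140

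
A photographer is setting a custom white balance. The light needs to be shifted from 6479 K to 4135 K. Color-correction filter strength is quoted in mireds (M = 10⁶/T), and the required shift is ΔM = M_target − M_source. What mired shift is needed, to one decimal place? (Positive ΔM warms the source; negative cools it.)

+87.5 mireds

M_source = 10⁶/6479 = 154.345; M_target = 10⁶/4135 = 241.838.
ΔM = 241.838 − 154.345 = 87.493 → +87.5 mireds, a warming shift.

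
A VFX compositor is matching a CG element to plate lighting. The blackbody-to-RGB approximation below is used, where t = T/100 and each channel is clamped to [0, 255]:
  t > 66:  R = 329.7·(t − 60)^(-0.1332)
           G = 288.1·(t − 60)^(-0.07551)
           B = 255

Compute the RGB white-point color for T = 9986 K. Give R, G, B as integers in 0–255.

t = 9986/100 = 99.86; the t > 66 branch applies.
R = 329.7·(99.86 − 60)^(-0.1332) = 329.7·39.86^(-0.1332) = 329.7·0.61208 = 201.803.
G = 288.1·(99.86 − 60)^(-0.07551) = 288.1·39.86^(-0.07551) = 288.1·0.75708 = 218.116.
B = 255 by definition for t > 66.
Rounded: (202, 218, 255).

R=202, G=218, B=255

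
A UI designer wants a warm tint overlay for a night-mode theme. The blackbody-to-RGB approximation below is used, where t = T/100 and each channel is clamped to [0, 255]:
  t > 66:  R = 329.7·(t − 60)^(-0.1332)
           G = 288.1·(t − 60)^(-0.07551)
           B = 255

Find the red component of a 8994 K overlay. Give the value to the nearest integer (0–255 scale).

210

t = 8994/100 = 89.94; the t > 66 branch applies.
R = 329.7·(89.94 − 60)^(-0.1332) = 329.7·29.94^(-0.1332) = 329.7·0.63586 = 209.644.
Rounded: 210.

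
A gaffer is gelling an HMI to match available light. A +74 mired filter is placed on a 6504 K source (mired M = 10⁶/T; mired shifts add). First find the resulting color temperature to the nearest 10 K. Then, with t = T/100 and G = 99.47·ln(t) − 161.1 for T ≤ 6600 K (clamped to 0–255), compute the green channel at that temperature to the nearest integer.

215

M_in = 10⁶/6504 = 153.75; M_out = 153.75 + (+74) = 227.75.
T_out = 10⁶/227.75 = 4390.7 K → 4390 K; t = 43.9.
G = 99.47·ln 43.9 − 161.1 = 99.47·3.7819 − 161.1 = 215.087.
Rounded: 215.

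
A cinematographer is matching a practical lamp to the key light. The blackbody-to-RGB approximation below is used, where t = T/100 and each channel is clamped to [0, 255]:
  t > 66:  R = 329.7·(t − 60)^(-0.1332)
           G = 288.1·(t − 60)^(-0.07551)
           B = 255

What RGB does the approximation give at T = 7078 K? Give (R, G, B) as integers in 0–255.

t = 7078/100 = 70.78; the t > 66 branch applies.
R = 329.7·(70.78 − 60)^(-0.1332) = 329.7·10.78^(-0.1332) = 329.7·0.72854 = 240.201.
G = 288.1·(70.78 − 60)^(-0.07551) = 288.1·10.78^(-0.07551) = 288.1·0.83565 = 240.752.
B = 255 by definition for t > 66.
Rounded: (240, 241, 255).

(240, 241, 255)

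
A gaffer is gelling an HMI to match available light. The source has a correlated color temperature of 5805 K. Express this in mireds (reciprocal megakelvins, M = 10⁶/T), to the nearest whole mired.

M = 10⁶ / 5805 = 172.265 → 172 mireds.

172 mireds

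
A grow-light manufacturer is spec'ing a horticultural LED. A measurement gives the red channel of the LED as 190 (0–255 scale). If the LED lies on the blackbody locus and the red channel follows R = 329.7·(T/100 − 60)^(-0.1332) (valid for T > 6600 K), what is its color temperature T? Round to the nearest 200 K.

(t − 60)^(-0.1332) = 190/329.7 = 0.57628.
t − 60 = 0.57628^(1/-0.1332) = 0.57628^(-7.508) = 62.667, so t = 122.667.
T = 100·t = 12267 K → 12200 K to the nearest 200 K.

12200 K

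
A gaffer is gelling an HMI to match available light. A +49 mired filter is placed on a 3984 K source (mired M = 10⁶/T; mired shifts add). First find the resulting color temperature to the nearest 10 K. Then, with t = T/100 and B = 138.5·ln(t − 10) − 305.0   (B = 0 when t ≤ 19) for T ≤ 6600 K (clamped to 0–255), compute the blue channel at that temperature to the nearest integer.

131

M_in = 10⁶/3984 = 251.00; M_out = 251.00 + (+49) = 300.00.
T_out = 10⁶/300.00 = 3333.3 K → 3330 K; t = 33.3.
B = 138.5·ln(33.3 − 10) − 305.0 = 138.5·ln 23.3 − 305.0 = 138.5·3.1485 − 305.0 = 131.061.
Rounded: 131.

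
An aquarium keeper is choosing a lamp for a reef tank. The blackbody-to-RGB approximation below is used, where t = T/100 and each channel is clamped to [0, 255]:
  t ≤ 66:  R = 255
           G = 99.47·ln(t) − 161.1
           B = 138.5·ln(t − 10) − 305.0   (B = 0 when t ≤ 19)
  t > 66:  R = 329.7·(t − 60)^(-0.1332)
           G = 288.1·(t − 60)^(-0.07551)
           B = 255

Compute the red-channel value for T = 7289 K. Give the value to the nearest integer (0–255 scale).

t = 7289/100 = 72.89; the t > 66 branch applies.
R = 329.7·(72.89 − 60)^(-0.1332) = 329.7·12.89^(-0.1332) = 329.7·0.71140 = 234.549.
Rounded: 235.

235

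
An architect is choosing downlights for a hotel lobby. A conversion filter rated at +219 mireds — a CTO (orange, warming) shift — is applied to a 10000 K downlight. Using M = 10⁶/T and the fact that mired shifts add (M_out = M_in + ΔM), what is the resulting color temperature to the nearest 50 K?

M_in = 10⁶/10000 = 100.00 mireds.
M_out = 100.00 + (+219) = 319.00 mireds.
T_out = 10⁶/319.00 = 3134.8 K → 3150 K.

3150 K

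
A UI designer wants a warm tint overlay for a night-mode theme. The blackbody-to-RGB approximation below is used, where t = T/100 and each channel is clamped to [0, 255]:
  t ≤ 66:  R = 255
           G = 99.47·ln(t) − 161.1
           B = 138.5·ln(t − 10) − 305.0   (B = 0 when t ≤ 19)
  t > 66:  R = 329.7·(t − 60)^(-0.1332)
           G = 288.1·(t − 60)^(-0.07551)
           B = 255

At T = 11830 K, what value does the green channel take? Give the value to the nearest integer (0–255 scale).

212

t = 11830/100 = 118.3; the t > 66 branch applies.
G = 288.1·(118.3 − 60)^(-0.07551) = 288.1·58.3^(-0.07551) = 288.1·0.73566 = 211.942.
Rounded: 212.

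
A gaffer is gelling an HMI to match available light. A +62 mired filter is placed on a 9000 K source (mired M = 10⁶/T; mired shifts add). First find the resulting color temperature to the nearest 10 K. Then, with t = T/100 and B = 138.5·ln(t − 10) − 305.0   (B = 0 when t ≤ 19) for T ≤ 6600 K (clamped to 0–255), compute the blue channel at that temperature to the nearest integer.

231

M_in = 10⁶/9000 = 111.11; M_out = 111.11 + (+62) = 173.11.
T_out = 10⁶/173.11 = 5776.6 K → 5780 K; t = 57.8.
B = 138.5·ln(57.8 − 10) − 305.0 = 138.5·ln 47.8 − 305.0 = 138.5·3.8670 − 305.0 = 230.583.
Rounded: 231.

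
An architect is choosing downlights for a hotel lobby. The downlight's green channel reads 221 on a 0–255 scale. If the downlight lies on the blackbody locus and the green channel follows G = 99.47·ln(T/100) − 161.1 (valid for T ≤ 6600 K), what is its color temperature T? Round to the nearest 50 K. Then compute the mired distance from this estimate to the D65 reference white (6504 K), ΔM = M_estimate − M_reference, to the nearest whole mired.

+61 mireds

ln t = (221 + 161.1) / 99.47 = 3.8414.
t = e^3.8414 = 46.589.
T = 100·t = 4659 K → 4650 K to the nearest 50 K.
M_estimate = 10⁶/4650 = 215.05; M_reference = 10⁶/6504 = 153.75.
ΔM = 215.05 − 153.75 = 61.30 → +61 mireds.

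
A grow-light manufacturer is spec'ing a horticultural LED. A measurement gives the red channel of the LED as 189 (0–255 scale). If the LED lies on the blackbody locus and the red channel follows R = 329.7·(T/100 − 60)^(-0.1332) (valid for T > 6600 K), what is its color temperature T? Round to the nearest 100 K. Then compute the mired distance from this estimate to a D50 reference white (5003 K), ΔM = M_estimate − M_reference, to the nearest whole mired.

-120 mireds

(t − 60)^(-0.1332) = 189/329.7 = 0.57325.
t − 60 = 0.57325^(1/-0.1332) = 0.57325^(-7.508) = 65.199, so t = 125.199.
T = 100·t = 12520 K → 12500 K to the nearest 100 K.
M_estimate = 10⁶/12500 = 80.00; M_reference = 10⁶/5003 = 199.88.
ΔM = 80.00 − 199.88 = -119.88 → -120 mireds.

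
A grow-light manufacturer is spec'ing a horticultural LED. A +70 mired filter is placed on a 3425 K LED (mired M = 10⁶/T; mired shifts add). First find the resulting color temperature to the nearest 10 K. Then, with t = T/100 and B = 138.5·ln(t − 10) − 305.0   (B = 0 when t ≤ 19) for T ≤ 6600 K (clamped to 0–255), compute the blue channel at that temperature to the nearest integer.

92

M_in = 10⁶/3425 = 291.97; M_out = 291.97 + (+70) = 361.97.
T_out = 10⁶/361.97 = 2762.7 K → 2760 K; t = 27.6.
B = 138.5·ln(27.6 − 10) − 305.0 = 138.5·ln 17.6 − 305.0 = 138.5·2.8679 − 305.0 = 92.204.
Rounded: 92.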